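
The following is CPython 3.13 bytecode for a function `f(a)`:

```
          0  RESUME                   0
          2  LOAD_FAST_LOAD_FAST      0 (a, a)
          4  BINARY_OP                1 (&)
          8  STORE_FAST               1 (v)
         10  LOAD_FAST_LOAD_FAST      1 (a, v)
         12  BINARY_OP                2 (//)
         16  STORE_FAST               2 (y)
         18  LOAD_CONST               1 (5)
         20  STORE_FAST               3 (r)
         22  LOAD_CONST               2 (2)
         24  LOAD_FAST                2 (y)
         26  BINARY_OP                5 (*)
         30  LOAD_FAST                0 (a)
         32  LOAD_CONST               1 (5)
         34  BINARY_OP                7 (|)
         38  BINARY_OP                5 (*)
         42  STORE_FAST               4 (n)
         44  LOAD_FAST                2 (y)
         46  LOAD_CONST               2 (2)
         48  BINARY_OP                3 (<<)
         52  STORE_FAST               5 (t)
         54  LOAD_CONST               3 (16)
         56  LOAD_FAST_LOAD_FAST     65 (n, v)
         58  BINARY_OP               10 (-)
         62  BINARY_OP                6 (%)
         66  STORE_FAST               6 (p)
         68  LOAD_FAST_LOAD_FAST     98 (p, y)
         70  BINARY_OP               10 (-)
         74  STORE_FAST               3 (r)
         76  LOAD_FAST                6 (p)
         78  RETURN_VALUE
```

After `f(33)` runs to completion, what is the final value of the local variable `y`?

1

LOAD_FAST_LOAD_FAST a,a → push 33,33. Stack: [33, 33]
BINARY_OP & → 33 & 33 = 33. Stack: [33]
STORE_FAST v → v=33. Stack: []
LOAD_FAST_LOAD_FAST a,v → push 33,33. Stack: [33, 33]
BINARY_OP // → 33 // 33 = 1. Stack: [1]
STORE_FAST y → y=1. Stack: []
LOAD_CONST → push 5. Stack: [5]
STORE_FAST r → r=5. Stack: []
LOAD_CONST → push 2. Stack: [2]
LOAD_FAST y → push 1. Stack: [2, 1]
BINARY_OP * → 2 * 1 = 2. Stack: [2]
LOAD_FAST a → push 33. Stack: [2, 33]
LOAD_CONST → push 5. Stack: [2, 33, 5]
BINARY_OP | → 33 | 5 = 37. Stack: [2, 37]
BINARY_OP * → 2 * 37 = 74. Stack: [74]
STORE_FAST n → n=74. Stack: []
LOAD_FAST y → push 1. Stack: [1]
LOAD_CONST → push 2. Stack: [1, 2]
BINARY_OP << → 1 << 2 = 4. Stack: [4]
STORE_FAST t → t=4. Stack: []
LOAD_CONST → push 16. Stack: [16]
LOAD_FAST_LOAD_FAST n,v → push 74,33. Stack: [16, 74, 33]
BINARY_OP - → 74 - 33 = 41. Stack: [16, 41]
BINARY_OP % → 16 % 41 = 16. Stack: [16]
STORE_FAST p → p=16. Stack: []
LOAD_FAST_LOAD_FAST p,y → push 16,1. Stack: [16, 1]
BINARY_OP - → 16 - 1 = 15. Stack: [15]
STORE_FAST r → r=15. Stack: []
LOAD_FAST p → push 16. Stack: [16]
RETURN_VALUE → return 16.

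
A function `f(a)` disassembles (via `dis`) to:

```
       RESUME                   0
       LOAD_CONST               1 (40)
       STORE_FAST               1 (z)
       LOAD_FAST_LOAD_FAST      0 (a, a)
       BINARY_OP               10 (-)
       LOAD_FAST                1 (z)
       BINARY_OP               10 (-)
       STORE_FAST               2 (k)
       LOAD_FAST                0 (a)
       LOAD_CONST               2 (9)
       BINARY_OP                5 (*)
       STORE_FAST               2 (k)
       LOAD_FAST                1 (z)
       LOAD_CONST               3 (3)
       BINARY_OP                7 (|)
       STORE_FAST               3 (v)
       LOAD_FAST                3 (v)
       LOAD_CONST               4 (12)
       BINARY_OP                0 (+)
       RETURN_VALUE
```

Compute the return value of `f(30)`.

55

LOAD_CONST → push 40. Stack: [40]
STORE_FAST z → z=40. Stack: []
LOAD_FAST_LOAD_FAST a,a → push 30,30. Stack: [30, 30]
BINARY_OP - → 30 - 30 = 0. Stack: [0]
LOAD_FAST z → push 40. Stack: [0, 40]
BINARY_OP - → 0 - 40 = -40. Stack: [-40]
STORE_FAST k → k=-40. Stack: []
LOAD_FAST a → push 30. Stack: [30]
LOAD_CONST → push 9. Stack: [30, 9]
BINARY_OP * → 30 * 9 = 270. Stack: [270]
STORE_FAST k → k=270. Stack: []
LOAD_FAST z → push 40. Stack: [40]
LOAD_CONST → push 3. Stack: [40, 3]
BINARY_OP | → 40 | 3 = 43. Stack: [43]
STORE_FAST v → v=43. Stack: []
LOAD_FAST v → push 43. Stack: [43]
LOAD_CONST → push 12. Stack: [43, 12]
BINARY_OP + → 43 + 12 = 55. Stack: [55]
RETURN_VALUE → return 55.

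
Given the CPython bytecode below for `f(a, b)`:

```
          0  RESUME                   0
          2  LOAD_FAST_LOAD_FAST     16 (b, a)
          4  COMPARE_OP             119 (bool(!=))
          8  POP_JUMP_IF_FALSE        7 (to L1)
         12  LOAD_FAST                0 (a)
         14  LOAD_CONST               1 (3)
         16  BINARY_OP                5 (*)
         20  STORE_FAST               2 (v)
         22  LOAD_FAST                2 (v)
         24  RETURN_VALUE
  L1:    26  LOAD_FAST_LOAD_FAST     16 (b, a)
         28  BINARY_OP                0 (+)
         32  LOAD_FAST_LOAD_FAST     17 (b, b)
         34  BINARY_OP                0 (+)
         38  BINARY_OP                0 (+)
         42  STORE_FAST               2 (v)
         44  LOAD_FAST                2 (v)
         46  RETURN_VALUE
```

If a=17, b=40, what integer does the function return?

LOAD_FAST_LOAD_FAST b,a → push 40,17. Stack: [40, 17]
COMPARE_OP bool(!=) → 40 vs 17 = True. Stack: [True]
POP_JUMP_IF_FALSE → pop True; no jump. Stack: []
LOAD_FAST a → push 17. Stack: [17]
LOAD_CONST → push 3. Stack: [17, 3]
BINARY_OP * → 17 * 3 = 51. Stack: [51]
STORE_FAST v → v=51. Stack: []
LOAD_FAST v → push 51. Stack: [51]
RETURN_VALUE → return 51.

51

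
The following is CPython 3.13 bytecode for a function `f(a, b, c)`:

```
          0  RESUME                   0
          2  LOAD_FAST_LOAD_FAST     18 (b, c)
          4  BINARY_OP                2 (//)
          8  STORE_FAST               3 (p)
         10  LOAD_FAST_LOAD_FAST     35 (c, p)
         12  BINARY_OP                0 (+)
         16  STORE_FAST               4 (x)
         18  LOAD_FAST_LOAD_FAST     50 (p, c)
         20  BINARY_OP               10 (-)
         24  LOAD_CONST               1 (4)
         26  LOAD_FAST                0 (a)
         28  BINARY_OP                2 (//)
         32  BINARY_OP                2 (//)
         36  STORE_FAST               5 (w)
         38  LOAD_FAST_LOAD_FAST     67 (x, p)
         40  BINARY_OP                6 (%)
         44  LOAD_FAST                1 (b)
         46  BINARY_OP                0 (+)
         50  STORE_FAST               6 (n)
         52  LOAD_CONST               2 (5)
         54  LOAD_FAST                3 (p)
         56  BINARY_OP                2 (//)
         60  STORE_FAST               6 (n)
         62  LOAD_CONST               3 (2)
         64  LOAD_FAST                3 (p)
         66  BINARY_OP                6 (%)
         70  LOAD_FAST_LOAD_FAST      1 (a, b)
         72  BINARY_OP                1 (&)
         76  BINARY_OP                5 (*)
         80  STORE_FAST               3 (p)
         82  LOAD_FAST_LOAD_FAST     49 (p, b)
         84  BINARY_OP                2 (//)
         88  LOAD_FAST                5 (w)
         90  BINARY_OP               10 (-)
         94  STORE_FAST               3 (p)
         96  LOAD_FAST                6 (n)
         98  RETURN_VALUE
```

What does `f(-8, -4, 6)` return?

-5

LOAD_FAST_LOAD_FAST b,c → push -4,6. Stack: [-4, 6]
BINARY_OP // → -4 // 6 = -1. Stack: [-1]
STORE_FAST p → p=-1. Stack: []
LOAD_FAST_LOAD_FAST c,p → push 6,-1. Stack: [6, -1]
BINARY_OP + → 6 + -1 = 5. Stack: [5]
STORE_FAST x → x=5. Stack: []
LOAD_FAST_LOAD_FAST p,c → push -1,6. Stack: [-1, 6]
BINARY_OP - → -1 - 6 = -7. Stack: [-7]
LOAD_CONST → push 4. Stack: [-7, 4]
LOAD_FAST a → push -8. Stack: [-7, 4, -8]
BINARY_OP // → 4 // -8 = -1. Stack: [-7, -1]
BINARY_OP // → -7 // -1 = 7. Stack: [7]
STORE_FAST w → w=7. Stack: []
LOAD_FAST_LOAD_FAST x,p → push 5,-1. Stack: [5, -1]
BINARY_OP % → 5 % -1 = 0. Stack: [0]
LOAD_FAST b → push -4. Stack: [0, -4]
BINARY_OP + → 0 + -4 = -4. Stack: [-4]
STORE_FAST n → n=-4. Stack: []
LOAD_CONST → push 5. Stack: [5]
LOAD_FAST p → push -1. Stack: [5, -1]
BINARY_OP // → 5 // -1 = -5. Stack: [-5]
STORE_FAST n → n=-5. Stack: []
LOAD_CONST → push 2. Stack: [2]
LOAD_FAST p → push -1. Stack: [2, -1]
BINARY_OP % → 2 % -1 = 0. Stack: [0]
LOAD_FAST_LOAD_FAST a,b → push -8,-4. Stack: [0, -8, -4]
BINARY_OP & → -8 & -4 = -8. Stack: [0, -8]
BINARY_OP * → 0 * -8 = 0. Stack: [0]
STORE_FAST p → p=0. Stack: []
LOAD_FAST_LOAD_FAST p,b → push 0,-4. Stack: [0, -4]
BINARY_OP // → 0 // -4 = 0. Stack: [0]
LOAD_FAST w → push 7. Stack: [0, 7]
BINARY_OP - → 0 - 7 = -7. Stack: [-7]
STORE_FAST p → p=-7. Stack: []
LOAD_FAST n → push -5. Stack: [-5]
RETURN_VALUE → return -5.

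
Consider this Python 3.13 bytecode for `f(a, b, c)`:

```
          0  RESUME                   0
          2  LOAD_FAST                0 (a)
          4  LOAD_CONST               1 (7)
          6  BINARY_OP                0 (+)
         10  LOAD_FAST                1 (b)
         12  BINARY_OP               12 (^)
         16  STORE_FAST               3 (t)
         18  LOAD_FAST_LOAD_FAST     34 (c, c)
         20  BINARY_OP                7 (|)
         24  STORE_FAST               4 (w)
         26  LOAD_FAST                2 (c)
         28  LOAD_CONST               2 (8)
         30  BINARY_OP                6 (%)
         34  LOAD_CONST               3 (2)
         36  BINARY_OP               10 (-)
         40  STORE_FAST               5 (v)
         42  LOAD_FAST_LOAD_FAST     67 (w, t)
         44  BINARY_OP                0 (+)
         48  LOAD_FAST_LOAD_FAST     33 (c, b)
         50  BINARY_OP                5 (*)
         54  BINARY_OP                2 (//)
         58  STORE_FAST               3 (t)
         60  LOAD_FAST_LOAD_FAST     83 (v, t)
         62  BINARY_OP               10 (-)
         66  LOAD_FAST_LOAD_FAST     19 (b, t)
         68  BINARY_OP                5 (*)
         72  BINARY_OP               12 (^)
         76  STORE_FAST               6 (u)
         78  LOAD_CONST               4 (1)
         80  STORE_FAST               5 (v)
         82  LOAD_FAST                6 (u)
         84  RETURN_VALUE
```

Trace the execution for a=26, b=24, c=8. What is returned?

LOAD_FAST a → push 26. Stack: [26]
LOAD_CONST → push 7. Stack: [26, 7]
BINARY_OP + → 26 + 7 = 33. Stack: [33]
LOAD_FAST b → push 24. Stack: [33, 24]
BINARY_OP ^ → 33 ^ 24 = 57. Stack: [57]
STORE_FAST t → t=57. Stack: []
LOAD_FAST_LOAD_FAST c,c → push 8,8. Stack: [8, 8]
BINARY_OP | → 8 | 8 = 8. Stack: [8]
STORE_FAST w → w=8. Stack: []
LOAD_FAST c → push 8. Stack: [8]
LOAD_CONST → push 8. Stack: [8, 8]
BINARY_OP % → 8 % 8 = 0. Stack: [0]
LOAD_CONST → push 2. Stack: [0, 2]
BINARY_OP - → 0 - 2 = -2. Stack: [-2]
STORE_FAST v → v=-2. Stack: []
LOAD_FAST_LOAD_FAST w,t → push 8,57. Stack: [8, 57]
BINARY_OP + → 8 + 57 = 65. Stack: [65]
LOAD_FAST_LOAD_FAST c,b → push 8,24. Stack: [65, 8, 24]
BINARY_OP * → 8 * 24 = 192. Stack: [65, 192]
BINARY_OP // → 65 // 192 = 0. Stack: [0]
STORE_FAST t → t=0. Stack: []
LOAD_FAST_LOAD_FAST v,t → push -2,0. Stack: [-2, 0]
BINARY_OP - → -2 - 0 = -2. Stack: [-2]
LOAD_FAST_LOAD_FAST b,t → push 24,0. Stack: [-2, 24, 0]
BINARY_OP * → 24 * 0 = 0. Stack: [-2, 0]
BINARY_OP ^ → -2 ^ 0 = -2. Stack: [-2]
STORE_FAST u → u=-2. Stack: []
LOAD_CONST → push 1. Stack: [1]
STORE_FAST v → v=1. Stack: []
LOAD_FAST u → push -2. Stack: [-2]
RETURN_VALUE → return -2.

-2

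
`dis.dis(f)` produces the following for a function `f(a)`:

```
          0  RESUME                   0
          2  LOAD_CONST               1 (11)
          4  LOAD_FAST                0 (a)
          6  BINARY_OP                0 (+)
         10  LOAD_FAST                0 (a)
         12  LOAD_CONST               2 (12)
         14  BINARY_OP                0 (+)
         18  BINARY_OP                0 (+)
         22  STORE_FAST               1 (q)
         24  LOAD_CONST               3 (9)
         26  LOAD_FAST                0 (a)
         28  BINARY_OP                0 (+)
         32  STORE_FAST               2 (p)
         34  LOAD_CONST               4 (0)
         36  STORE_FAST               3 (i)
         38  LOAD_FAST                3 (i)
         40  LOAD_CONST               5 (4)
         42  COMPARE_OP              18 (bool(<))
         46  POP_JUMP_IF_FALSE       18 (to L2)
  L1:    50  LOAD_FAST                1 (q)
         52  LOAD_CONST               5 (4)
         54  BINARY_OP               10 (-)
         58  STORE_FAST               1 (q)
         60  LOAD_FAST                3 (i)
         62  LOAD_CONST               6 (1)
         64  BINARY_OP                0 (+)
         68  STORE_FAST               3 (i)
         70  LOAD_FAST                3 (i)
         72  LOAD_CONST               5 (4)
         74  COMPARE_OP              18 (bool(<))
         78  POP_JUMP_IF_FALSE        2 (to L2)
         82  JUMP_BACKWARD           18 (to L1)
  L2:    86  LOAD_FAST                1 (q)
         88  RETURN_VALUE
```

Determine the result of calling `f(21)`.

LOAD_CONST → push 11
LOAD_FAST a → push 21
BINARY_OP + → 11 + 21 = 32
LOAD_FAST a → push 21
LOAD_CONST → push 12
BINARY_OP + → 21 + 12 = 33
BINARY_OP + → 32 + 33 = 65
STORE_FAST q → q=65
LOAD_CONST → push 9
LOAD_FAST a → push 21
BINARY_OP + → 9 + 21 = 30
STORE_FAST p → p=30
LOAD_CONST → push 0
STORE_FAST i → i=0
LOAD_FAST i → push 0
LOAD_CONST → push 4
COMPARE_OP bool(<) → 0 vs 4 = True
POP_JUMP_IF_FALSE → pop True; no jump
LOAD_FAST q → push 65
LOAD_CONST → push 4
BINARY_OP - → 65 - 4 = 61
STORE_FAST q → q=61
LOAD_FAST i → push 0
LOAD_CONST → push 1
BINARY_OP + → 0 + 1 = 1
STORE_FAST i → i=1
LOAD_FAST i → push 1
LOAD_CONST → push 4
COMPARE_OP bool(<) → 1 vs 4 = True
POP_JUMP_IF_FALSE → pop True; no jump
LOAD_FAST q → push 61
LOAD_CONST → push 4
BINARY_OP - → 61 - 4 = 57
STORE_FAST q → q=57
LOAD_FAST i → push 1
LOAD_CONST → push 1
BINARY_OP + → 1 + 1 = 2
STORE_FAST i → i=2
LOAD_FAST i → push 2
LOAD_CONST → push 4
COMPARE_OP bool(<) → 2 vs 4 = True
POP_JUMP_IF_FALSE → pop True; no jump
LOAD_FAST q → push 57
LOAD_CONST → push 4
BINARY_OP - → 57 - 4 = 53
STORE_FAST q → q=53
LOAD_FAST i → push 2
LOAD_CONST → push 1
BINARY_OP + → 2 + 1 = 3
STORE_FAST i → i=3
LOAD_FAST i → push 3
LOAD_CONST → push 4
COMPARE_OP bool(<) → 3 vs 4 = True
POP_JUMP_IF_FALSE → pop True; no jump
LOAD_FAST q → push 53
LOAD_CONST → push 4
BINARY_OP - → 53 - 4 = 49
STORE_FAST q → q=49
LOAD_FAST i → push 3
LOAD_CONST → push 1
BINARY_OP + → 3 + 1 = 4
STORE_FAST i → i=4
LOAD_FAST i → push 4
LOAD_CONST → push 4
COMPARE_OP bool(<) → 4 vs 4 = False
POP_JUMP_IF_FALSE → pop False; jump
LOAD_FAST q → push 49
RETURN_VALUE → return 49.

49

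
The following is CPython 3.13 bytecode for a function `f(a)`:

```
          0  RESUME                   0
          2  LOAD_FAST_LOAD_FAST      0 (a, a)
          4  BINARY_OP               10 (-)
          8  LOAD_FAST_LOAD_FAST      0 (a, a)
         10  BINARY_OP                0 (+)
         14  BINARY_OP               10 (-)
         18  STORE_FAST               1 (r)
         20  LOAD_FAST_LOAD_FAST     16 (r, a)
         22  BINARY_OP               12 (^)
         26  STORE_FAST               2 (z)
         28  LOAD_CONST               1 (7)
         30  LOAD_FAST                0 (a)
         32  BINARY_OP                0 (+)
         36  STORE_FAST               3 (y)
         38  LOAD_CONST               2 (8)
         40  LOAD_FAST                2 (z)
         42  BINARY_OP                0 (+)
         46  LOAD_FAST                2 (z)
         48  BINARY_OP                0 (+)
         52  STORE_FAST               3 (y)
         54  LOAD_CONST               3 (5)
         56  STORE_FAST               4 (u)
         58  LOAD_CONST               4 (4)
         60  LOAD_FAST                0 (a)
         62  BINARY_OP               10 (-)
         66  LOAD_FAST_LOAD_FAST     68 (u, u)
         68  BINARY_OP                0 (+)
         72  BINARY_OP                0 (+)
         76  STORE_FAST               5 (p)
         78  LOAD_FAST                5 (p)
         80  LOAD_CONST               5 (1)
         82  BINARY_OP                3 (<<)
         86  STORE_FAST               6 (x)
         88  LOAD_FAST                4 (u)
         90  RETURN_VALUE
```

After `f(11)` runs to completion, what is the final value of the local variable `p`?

LOAD_FAST_LOAD_FAST a,a → push 11,11. Stack: [11, 11]
BINARY_OP - → 11 - 11 = 0. Stack: [0]
LOAD_FAST_LOAD_FAST a,a → push 11,11. Stack: [0, 11, 11]
BINARY_OP + → 11 + 11 = 22. Stack: [0, 22]
BINARY_OP - → 0 - 22 = -22. Stack: [-22]
STORE_FAST r → r=-22. Stack: []
LOAD_FAST_LOAD_FAST r,a → push -22,11. Stack: [-22, 11]
BINARY_OP ^ → -22 ^ 11 = -31. Stack: [-31]
STORE_FAST z → z=-31. Stack: []
LOAD_CONST → push 7. Stack: [7]
LOAD_FAST a → push 11. Stack: [7, 11]
BINARY_OP + → 7 + 11 = 18. Stack: [18]
STORE_FAST y → y=18. Stack: []
LOAD_CONST → push 8. Stack: [8]
LOAD_FAST z → push -31. Stack: [8, -31]
BINARY_OP + → 8 + -31 = -23. Stack: [-23]
LOAD_FAST z → push -31. Stack: [-23, -31]
BINARY_OP + → -23 + -31 = -54. Stack: [-54]
STORE_FAST y → y=-54. Stack: []
LOAD_CONST → push 5. Stack: [5]
STORE_FAST u → u=5. Stack: []
LOAD_CONST → push 4. Stack: [4]
LOAD_FAST a → push 11. Stack: [4, 11]
BINARY_OP - → 4 - 11 = -7. Stack: [-7]
LOAD_FAST_LOAD_FAST u,u → push 5,5. Stack: [-7, 5, 5]
BINARY_OP + → 5 + 5 = 10. Stack: [-7, 10]
BINARY_OP + → -7 + 10 = 3. Stack: [3]
STORE_FAST p → p=3. Stack: []
LOAD_FAST p → push 3. Stack: [3]
LOAD_CONST → push 1. Stack: [3, 1]
BINARY_OP << → 3 << 1 = 6. Stack: [6]
STORE_FAST x → x=6. Stack: []
LOAD_FAST u → push 5. Stack: [5]
RETURN_VALUE → return 5.

3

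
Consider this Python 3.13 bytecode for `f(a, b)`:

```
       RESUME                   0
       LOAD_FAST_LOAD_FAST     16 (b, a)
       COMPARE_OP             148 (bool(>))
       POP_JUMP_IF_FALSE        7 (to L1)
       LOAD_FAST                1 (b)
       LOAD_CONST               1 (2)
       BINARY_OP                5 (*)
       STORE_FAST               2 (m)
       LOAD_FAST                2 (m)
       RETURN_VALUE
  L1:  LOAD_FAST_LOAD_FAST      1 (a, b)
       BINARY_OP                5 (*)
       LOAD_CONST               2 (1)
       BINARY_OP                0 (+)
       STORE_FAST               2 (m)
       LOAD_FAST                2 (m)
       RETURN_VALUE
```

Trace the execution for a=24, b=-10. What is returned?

-239

LOAD_FAST_LOAD_FAST b,a → push -10,24. Stack: [-10, 24]
COMPARE_OP bool(>) → -10 vs 24 = False. Stack: [False]
POP_JUMP_IF_FALSE → pop False; jump. Stack: []
LOAD_FAST_LOAD_FAST a,b → push 24,-10. Stack: [24, -10]
BINARY_OP * → 24 * -10 = -240. Stack: [-240]
LOAD_CONST → push 1. Stack: [-240, 1]
BINARY_OP + → -240 + 1 = -239. Stack: [-239]
STORE_FAST m → m=-239. Stack: []
LOAD_FAST m → push -239. Stack: [-239]
RETURN_VALUE → return -239.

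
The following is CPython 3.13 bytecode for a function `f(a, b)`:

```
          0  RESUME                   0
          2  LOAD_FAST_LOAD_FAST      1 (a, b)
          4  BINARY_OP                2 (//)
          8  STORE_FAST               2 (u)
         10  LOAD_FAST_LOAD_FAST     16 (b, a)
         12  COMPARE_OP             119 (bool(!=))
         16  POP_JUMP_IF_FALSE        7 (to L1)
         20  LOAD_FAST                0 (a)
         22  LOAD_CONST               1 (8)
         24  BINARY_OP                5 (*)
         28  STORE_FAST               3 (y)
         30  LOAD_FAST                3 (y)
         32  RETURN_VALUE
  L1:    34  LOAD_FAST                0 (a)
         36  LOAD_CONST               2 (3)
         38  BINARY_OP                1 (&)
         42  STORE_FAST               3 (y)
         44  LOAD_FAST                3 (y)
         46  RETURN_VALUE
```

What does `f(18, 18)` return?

LOAD_FAST_LOAD_FAST a,b → push 18,18. Stack: [18, 18]
BINARY_OP // → 18 // 18 = 1. Stack: [1]
STORE_FAST u → u=1. Stack: []
LOAD_FAST_LOAD_FAST b,a → push 18,18. Stack: [18, 18]
COMPARE_OP bool(!=) → 18 vs 18 = False. Stack: [False]
POP_JUMP_IF_FALSE → pop False; jump. Stack: []
LOAD_FAST a → push 18. Stack: [18]
LOAD_CONST → push 3. Stack: [18, 3]
BINARY_OP & → 18 & 3 = 2. Stack: [2]
STORE_FAST y → y=2. Stack: []
LOAD_FAST y → push 2. Stack: [2]
RETURN_VALUE → return 2.

2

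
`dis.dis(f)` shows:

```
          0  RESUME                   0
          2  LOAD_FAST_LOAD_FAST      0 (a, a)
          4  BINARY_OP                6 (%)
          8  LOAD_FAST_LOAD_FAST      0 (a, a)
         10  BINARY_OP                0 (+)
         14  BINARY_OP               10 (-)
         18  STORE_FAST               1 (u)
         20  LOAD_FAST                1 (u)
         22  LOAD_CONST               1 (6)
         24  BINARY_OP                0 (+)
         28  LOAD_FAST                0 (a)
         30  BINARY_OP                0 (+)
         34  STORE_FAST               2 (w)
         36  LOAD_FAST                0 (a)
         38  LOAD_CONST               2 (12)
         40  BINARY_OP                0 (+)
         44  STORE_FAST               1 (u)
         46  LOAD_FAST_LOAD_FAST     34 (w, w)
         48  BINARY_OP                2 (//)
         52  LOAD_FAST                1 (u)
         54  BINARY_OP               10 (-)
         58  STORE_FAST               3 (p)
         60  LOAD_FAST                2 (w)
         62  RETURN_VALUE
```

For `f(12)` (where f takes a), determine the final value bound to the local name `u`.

LOAD_FAST_LOAD_FAST a,a → push 12,12. Stack: [12, 12]
BINARY_OP % → 12 % 12 = 0. Stack: [0]
LOAD_FAST_LOAD_FAST a,a → push 12,12. Stack: [0, 12, 12]
BINARY_OP + → 12 + 12 = 24. Stack: [0, 24]
BINARY_OP - → 0 - 24 = -24. Stack: [-24]
STORE_FAST u → u=-24. Stack: []
LOAD_FAST u → push -24. Stack: [-24]
LOAD_CONST → push 6. Stack: [-24, 6]
BINARY_OP + → -24 + 6 = -18. Stack: [-18]
LOAD_FAST a → push 12. Stack: [-18, 12]
BINARY_OP + → -18 + 12 = -6. Stack: [-6]
STORE_FAST w → w=-6. Stack: []
LOAD_FAST a → push 12. Stack: [12]
LOAD_CONST → push 12. Stack: [12, 12]
BINARY_OP + → 12 + 12 = 24. Stack: [24]
STORE_FAST u → u=24. Stack: []
LOAD_FAST_LOAD_FAST w,w → push -6,-6. Stack: [-6, -6]
BINARY_OP // → -6 // -6 = 1. Stack: [1]
LOAD_FAST u → push 24. Stack: [1, 24]
BINARY_OP - → 1 - 24 = -23. Stack: [-23]
STORE_FAST p → p=-23. Stack: []
LOAD_FAST w → push -6. Stack: [-6]
RETURN_VALUE → return -6.

24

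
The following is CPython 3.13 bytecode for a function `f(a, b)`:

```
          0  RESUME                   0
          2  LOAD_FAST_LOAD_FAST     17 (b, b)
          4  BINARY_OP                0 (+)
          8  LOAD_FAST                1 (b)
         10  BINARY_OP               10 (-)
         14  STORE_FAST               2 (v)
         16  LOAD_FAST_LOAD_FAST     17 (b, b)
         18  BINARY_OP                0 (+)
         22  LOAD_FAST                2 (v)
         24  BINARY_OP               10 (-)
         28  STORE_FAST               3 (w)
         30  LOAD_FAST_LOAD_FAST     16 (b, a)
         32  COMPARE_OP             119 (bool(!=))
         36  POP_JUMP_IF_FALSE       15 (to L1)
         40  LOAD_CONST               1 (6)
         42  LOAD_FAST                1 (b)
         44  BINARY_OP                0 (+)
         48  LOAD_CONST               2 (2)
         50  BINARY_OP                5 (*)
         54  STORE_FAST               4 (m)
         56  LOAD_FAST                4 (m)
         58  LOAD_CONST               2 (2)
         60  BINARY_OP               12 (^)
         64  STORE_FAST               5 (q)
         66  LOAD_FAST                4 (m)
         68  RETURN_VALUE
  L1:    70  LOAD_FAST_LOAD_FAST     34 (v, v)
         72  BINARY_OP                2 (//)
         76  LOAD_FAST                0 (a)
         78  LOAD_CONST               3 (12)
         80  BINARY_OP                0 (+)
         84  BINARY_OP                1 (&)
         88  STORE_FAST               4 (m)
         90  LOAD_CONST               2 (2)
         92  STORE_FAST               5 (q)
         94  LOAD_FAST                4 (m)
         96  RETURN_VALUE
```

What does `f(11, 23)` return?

58

LOAD_FAST_LOAD_FAST b,b → push 23,23. Stack: [23, 23]
BINARY_OP + → 23 + 23 = 46. Stack: [46]
LOAD_FAST b → push 23. Stack: [46, 23]
BINARY_OP - → 46 - 23 = 23. Stack: [23]
STORE_FAST v → v=23. Stack: []
LOAD_FAST_LOAD_FAST b,b → push 23,23. Stack: [23, 23]
BINARY_OP + → 23 + 23 = 46. Stack: [46]
LOAD_FAST v → push 23. Stack: [46, 23]
BINARY_OP - → 46 - 23 = 23. Stack: [23]
STORE_FAST w → w=23. Stack: []
LOAD_FAST_LOAD_FAST b,a → push 23,11. Stack: [23, 11]
COMPARE_OP bool(!=) → 23 vs 11 = True. Stack: [True]
POP_JUMP_IF_FALSE → pop True; no jump. Stack: []
LOAD_CONST → push 6. Stack: [6]
LOAD_FAST b → push 23. Stack: [6, 23]
BINARY_OP + → 6 + 23 = 29. Stack: [29]
LOAD_CONST → push 2. Stack: [29, 2]
BINARY_OP * → 29 * 2 = 58. Stack: [58]
STORE_FAST m → m=58. Stack: []
LOAD_FAST m → push 58. Stack: [58]
LOAD_CONST → push 2. Stack: [58, 2]
BINARY_OP ^ → 58 ^ 2 = 56. Stack: [56]
STORE_FAST q → q=56. Stack: []
LOAD_FAST m → push 58. Stack: [58]
RETURN_VALUE → return 58.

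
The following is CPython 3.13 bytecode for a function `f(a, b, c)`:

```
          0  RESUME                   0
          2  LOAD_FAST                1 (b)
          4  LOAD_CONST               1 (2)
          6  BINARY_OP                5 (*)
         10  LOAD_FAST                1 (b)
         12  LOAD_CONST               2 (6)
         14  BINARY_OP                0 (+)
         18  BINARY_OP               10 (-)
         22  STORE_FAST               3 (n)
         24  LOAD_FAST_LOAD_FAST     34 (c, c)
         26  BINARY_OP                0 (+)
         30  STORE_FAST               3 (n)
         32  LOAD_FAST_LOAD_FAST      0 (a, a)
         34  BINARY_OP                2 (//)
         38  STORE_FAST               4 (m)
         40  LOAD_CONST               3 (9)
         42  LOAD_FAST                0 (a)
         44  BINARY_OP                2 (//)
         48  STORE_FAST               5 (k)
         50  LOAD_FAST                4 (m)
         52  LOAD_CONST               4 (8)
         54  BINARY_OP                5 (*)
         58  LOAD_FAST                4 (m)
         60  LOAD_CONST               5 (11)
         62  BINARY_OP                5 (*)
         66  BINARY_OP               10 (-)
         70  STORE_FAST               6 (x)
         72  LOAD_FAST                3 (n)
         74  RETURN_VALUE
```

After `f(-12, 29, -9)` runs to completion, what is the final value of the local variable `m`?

1

LOAD_FAST b → push 29. Stack: [29]
LOAD_CONST → push 2. Stack: [29, 2]
BINARY_OP * → 29 * 2 = 58. Stack: [58]
LOAD_FAST b → push 29. Stack: [58, 29]
LOAD_CONST → push 6. Stack: [58, 29, 6]
BINARY_OP + → 29 + 6 = 35. Stack: [58, 35]
BINARY_OP - → 58 - 35 = 23. Stack: [23]
STORE_FAST n → n=23. Stack: []
LOAD_FAST_LOAD_FAST c,c → push -9,-9. Stack: [-9, -9]
BINARY_OP + → -9 + -9 = -18. Stack: [-18]
STORE_FAST n → n=-18. Stack: []
LOAD_FAST_LOAD_FAST a,a → push -12,-12. Stack: [-12, -12]
BINARY_OP // → -12 // -12 = 1. Stack: [1]
STORE_FAST m → m=1. Stack: []
LOAD_CONST → push 9. Stack: [9]
LOAD_FAST a → push -12. Stack: [9, -12]
BINARY_OP // → 9 // -12 = -1. Stack: [-1]
STORE_FAST k → k=-1. Stack: []
LOAD_FAST m → push 1. Stack: [1]
LOAD_CONST → push 8. Stack: [1, 8]
BINARY_OP * → 1 * 8 = 8. Stack: [8]
LOAD_FAST m → push 1. Stack: [8, 1]
LOAD_CONST → push 11. Stack: [8, 1, 11]
BINARY_OP * → 1 * 11 = 11. Stack: [8, 11]
BINARY_OP - → 8 - 11 = -3. Stack: [-3]
STORE_FAST x → x=-3. Stack: []
LOAD_FAST n → push -18. Stack: [-18]
RETURN_VALUE → return -18.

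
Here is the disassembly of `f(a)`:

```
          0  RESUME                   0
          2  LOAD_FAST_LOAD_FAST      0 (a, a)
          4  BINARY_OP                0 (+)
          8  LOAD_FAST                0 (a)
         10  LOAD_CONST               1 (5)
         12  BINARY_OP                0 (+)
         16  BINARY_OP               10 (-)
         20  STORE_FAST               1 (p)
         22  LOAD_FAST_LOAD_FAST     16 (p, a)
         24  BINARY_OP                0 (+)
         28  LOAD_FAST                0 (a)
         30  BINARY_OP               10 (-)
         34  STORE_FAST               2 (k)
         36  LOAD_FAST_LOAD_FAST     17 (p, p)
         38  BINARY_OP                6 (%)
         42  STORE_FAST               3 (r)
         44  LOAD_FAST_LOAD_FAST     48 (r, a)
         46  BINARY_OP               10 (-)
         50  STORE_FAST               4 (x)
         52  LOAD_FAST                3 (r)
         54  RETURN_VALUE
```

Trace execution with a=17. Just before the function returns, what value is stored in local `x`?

LOAD_FAST_LOAD_FAST a,a → push 17,17. Stack: [17, 17]
BINARY_OP + → 17 + 17 = 34. Stack: [34]
LOAD_FAST a → push 17. Stack: [34, 17]
LOAD_CONST → push 5. Stack: [34, 17, 5]
BINARY_OP + → 17 + 5 = 22. Stack: [34, 22]
BINARY_OP - → 34 - 22 = 12. Stack: [12]
STORE_FAST p → p=12. Stack: []
LOAD_FAST_LOAD_FAST p,a → push 12,17. Stack: [12, 17]
BINARY_OP + → 12 + 17 = 29. Stack: [29]
LOAD_FAST a → push 17. Stack: [29, 17]
BINARY_OP - → 29 - 17 = 12. Stack: [12]
STORE_FAST k → k=12. Stack: []
LOAD_FAST_LOAD_FAST p,p → push 12,12. Stack: [12, 12]
BINARY_OP % → 12 % 12 = 0. Stack: [0]
STORE_FAST r → r=0. Stack: []
LOAD_FAST_LOAD_FAST r,a → push 0,17. Stack: [0, 17]
BINARY_OP - → 0 - 17 = -17. Stack: [-17]
STORE_FAST x → x=-17. Stack: []
LOAD_FAST r → push 0. Stack: [0]
RETURN_VALUE → return 0.

-17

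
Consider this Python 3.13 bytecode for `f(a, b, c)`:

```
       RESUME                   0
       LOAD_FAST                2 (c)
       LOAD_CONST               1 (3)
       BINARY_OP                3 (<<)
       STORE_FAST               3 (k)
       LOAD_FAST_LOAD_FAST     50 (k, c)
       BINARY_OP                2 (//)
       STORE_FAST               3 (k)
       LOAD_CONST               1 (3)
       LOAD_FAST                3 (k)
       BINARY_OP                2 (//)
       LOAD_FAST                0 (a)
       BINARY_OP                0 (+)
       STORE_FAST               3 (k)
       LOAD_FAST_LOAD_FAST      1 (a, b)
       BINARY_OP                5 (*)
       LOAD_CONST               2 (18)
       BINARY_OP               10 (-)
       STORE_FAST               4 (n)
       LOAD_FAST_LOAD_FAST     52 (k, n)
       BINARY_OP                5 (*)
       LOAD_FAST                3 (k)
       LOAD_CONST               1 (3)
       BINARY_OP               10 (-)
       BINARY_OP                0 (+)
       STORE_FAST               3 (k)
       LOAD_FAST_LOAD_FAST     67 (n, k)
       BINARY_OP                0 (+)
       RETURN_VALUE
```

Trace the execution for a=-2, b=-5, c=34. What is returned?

LOAD_FAST c → push 34. Stack: [34]
LOAD_CONST → push 3. Stack: [34, 3]
BINARY_OP << → 34 << 3 = 272. Stack: [272]
STORE_FAST k → k=272. Stack: []
LOAD_FAST_LOAD_FAST k,c → push 272,34. Stack: [272, 34]
BINARY_OP // → 272 // 34 = 8. Stack: [8]
STORE_FAST k → k=8. Stack: []
LOAD_CONST → push 3. Stack: [3]
LOAD_FAST k → push 8. Stack: [3, 8]
BINARY_OP // → 3 // 8 = 0. Stack: [0]
LOAD_FAST a → push -2. Stack: [0, -2]
BINARY_OP + → 0 + -2 = -2. Stack: [-2]
STORE_FAST k → k=-2. Stack: []
LOAD_FAST_LOAD_FAST a,b → push -2,-5. Stack: [-2, -5]
BINARY_OP * → -2 * -5 = 10. Stack: [10]
LOAD_CONST → push 18. Stack: [10, 18]
BINARY_OP - → 10 - 18 = -8. Stack: [-8]
STORE_FAST n → n=-8. Stack: []
LOAD_FAST_LOAD_FAST k,n → push -2,-8. Stack: [-2, -8]
BINARY_OP * → -2 * -8 = 16. Stack: [16]
LOAD_FAST k → push -2. Stack: [16, -2]
LOAD_CONST → push 3. Stack: [16, -2, 3]
BINARY_OP - → -2 - 3 = -5. Stack: [16, -5]
BINARY_OP + → 16 + -5 = 11. Stack: [11]
STORE_FAST k → k=11. Stack: []
LOAD_FAST_LOAD_FAST n,k → push -8,11. Stack: [-8, 11]
BINARY_OP + → -8 + 11 = 3. Stack: [3]
RETURN_VALUE → return 3.

3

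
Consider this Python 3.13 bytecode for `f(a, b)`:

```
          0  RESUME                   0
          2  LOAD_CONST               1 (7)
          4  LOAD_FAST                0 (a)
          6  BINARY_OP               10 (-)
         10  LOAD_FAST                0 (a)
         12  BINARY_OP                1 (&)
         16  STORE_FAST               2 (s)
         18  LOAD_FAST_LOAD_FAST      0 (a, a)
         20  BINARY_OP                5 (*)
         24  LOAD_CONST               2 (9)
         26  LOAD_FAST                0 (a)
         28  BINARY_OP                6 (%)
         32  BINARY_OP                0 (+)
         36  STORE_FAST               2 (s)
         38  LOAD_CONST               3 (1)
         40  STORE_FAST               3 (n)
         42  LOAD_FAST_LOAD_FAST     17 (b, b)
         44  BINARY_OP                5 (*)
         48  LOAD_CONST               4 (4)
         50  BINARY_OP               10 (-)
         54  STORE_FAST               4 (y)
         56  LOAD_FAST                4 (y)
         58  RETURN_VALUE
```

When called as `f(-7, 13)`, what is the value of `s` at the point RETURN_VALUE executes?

LOAD_CONST → push 7. Stack: [7]
LOAD_FAST a → push -7. Stack: [7, -7]
BINARY_OP - → 7 - -7 = 14. Stack: [14]
LOAD_FAST a → push -7. Stack: [14, -7]
BINARY_OP & → 14 & -7 = 8. Stack: [8]
STORE_FAST s → s=8. Stack: []
LOAD_FAST_LOAD_FAST a,a → push -7,-7. Stack: [-7, -7]
BINARY_OP * → -7 * -7 = 49. Stack: [49]
LOAD_CONST → push 9. Stack: [49, 9]
LOAD_FAST a → push -7. Stack: [49, 9, -7]
BINARY_OP % → 9 % -7 = -5. Stack: [49, -5]
BINARY_OP + → 49 + -5 = 44. Stack: [44]
STORE_FAST s → s=44. Stack: []
LOAD_CONST → push 1. Stack: [1]
STORE_FAST n → n=1. Stack: []
LOAD_FAST_LOAD_FAST b,b → push 13,13. Stack: [13, 13]
BINARY_OP * → 13 * 13 = 169. Stack: [169]
LOAD_CONST → push 4. Stack: [169, 4]
BINARY_OP - → 169 - 4 = 165. Stack: [165]
STORE_FAST y → y=165. Stack: []
LOAD_FAST y → push 165. Stack: [165]
RETURN_VALUE → return 165.

44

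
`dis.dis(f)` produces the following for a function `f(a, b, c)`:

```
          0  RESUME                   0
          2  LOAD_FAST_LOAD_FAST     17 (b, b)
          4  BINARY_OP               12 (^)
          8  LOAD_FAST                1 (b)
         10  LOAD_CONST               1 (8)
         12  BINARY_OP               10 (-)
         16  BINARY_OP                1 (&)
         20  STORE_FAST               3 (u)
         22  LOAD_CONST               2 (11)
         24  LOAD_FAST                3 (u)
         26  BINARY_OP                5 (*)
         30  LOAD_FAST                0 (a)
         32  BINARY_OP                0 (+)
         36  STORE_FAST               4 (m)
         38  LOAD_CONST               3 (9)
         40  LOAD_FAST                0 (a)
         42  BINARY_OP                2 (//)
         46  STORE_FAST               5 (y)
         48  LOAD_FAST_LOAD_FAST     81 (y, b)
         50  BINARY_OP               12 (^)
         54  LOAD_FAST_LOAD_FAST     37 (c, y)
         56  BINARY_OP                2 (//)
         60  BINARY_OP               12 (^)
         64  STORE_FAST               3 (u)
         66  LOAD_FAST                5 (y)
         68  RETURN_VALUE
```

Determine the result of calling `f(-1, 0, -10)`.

LOAD_FAST_LOAD_FAST b,b → push 0,0. Stack: [0, 0]
BINARY_OP ^ → 0 ^ 0 = 0. Stack: [0]
LOAD_FAST b → push 0. Stack: [0, 0]
LOAD_CONST → push 8. Stack: [0, 0, 8]
BINARY_OP - → 0 - 8 = -8. Stack: [0, -8]
BINARY_OP & → 0 & -8 = 0. Stack: [0]
STORE_FAST u → u=0. Stack: []
LOAD_CONST → push 11. Stack: [11]
LOAD_FAST u → push 0. Stack: [11, 0]
BINARY_OP * → 11 * 0 = 0. Stack: [0]
LOAD_FAST a → push -1. Stack: [0, -1]
BINARY_OP + → 0 + -1 = -1. Stack: [-1]
STORE_FAST m → m=-1. Stack: []
LOAD_CONST → push 9. Stack: [9]
LOAD_FAST a → push -1. Stack: [9, -1]
BINARY_OP // → 9 // -1 = -9. Stack: [-9]
STORE_FAST y → y=-9. Stack: []
LOAD_FAST_LOAD_FAST y,b → push -9,0. Stack: [-9, 0]
BINARY_OP ^ → -9 ^ 0 = -9. Stack: [-9]
LOAD_FAST_LOAD_FAST c,y → push -10,-9. Stack: [-9, -10, -9]
BINARY_OP // → -10 // -9 = 1. Stack: [-9, 1]
BINARY_OP ^ → -9 ^ 1 = -10. Stack: [-10]
STORE_FAST u → u=-10. Stack: []
LOAD_FAST y → push -9. Stack: [-9]
RETURN_VALUE → return -9.

-9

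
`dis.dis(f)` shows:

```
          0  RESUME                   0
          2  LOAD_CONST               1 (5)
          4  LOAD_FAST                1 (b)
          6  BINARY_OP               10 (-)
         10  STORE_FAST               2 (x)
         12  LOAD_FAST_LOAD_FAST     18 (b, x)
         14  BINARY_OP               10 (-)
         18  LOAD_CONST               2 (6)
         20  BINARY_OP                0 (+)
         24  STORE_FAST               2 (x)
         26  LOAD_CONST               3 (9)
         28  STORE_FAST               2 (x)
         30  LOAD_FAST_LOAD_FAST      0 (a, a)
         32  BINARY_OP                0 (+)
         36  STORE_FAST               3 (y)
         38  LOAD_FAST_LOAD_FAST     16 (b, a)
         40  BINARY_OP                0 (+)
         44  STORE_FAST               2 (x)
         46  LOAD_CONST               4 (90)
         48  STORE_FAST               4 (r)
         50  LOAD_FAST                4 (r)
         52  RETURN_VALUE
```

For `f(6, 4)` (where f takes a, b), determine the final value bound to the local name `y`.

12

LOAD_CONST → push 5. Stack: [5]
LOAD_FAST b → push 4. Stack: [5, 4]
BINARY_OP - → 5 - 4 = 1. Stack: [1]
STORE_FAST x → x=1. Stack: []
LOAD_FAST_LOAD_FAST b,x → push 4,1. Stack: [4, 1]
BINARY_OP - → 4 - 1 = 3. Stack: [3]
LOAD_CONST → push 6. Stack: [3, 6]
BINARY_OP + → 3 + 6 = 9. Stack: [9]
STORE_FAST x → x=9. Stack: []
LOAD_CONST → push 9. Stack: [9]
STORE_FAST x → x=9. Stack: []
LOAD_FAST_LOAD_FAST a,a → push 6,6. Stack: [6, 6]
BINARY_OP + → 6 + 6 = 12. Stack: [12]
STORE_FAST y → y=12. Stack: []
LOAD_FAST_LOAD_FAST b,a → push 4,6. Stack: [4, 6]
BINARY_OP + → 4 + 6 = 10. Stack: [10]
STORE_FAST x → x=10. Stack: []
LOAD_CONST → push 90. Stack: [90]
STORE_FAST r → r=90. Stack: []
LOAD_FAST r → push 90. Stack: [90]
RETURN_VALUE → return 90.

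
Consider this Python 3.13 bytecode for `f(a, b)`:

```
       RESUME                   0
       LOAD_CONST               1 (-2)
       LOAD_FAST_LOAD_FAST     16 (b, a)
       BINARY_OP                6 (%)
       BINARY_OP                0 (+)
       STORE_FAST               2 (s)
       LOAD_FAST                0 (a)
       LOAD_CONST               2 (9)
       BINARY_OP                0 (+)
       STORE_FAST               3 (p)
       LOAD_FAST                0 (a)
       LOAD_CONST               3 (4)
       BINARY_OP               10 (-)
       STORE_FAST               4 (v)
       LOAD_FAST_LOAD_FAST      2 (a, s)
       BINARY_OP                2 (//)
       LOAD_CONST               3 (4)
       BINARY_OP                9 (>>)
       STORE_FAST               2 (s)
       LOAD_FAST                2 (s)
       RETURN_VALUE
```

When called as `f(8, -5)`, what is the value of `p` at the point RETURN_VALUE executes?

17

LOAD_CONST → push -2. Stack: [-2]
LOAD_FAST_LOAD_FAST b,a → push -5,8. Stack: [-2, -5, 8]
BINARY_OP % → -5 % 8 = 3. Stack: [-2, 3]
BINARY_OP + → -2 + 3 = 1. Stack: [1]
STORE_FAST s → s=1. Stack: []
LOAD_FAST a → push 8. Stack: [8]
LOAD_CONST → push 9. Stack: [8, 9]
BINARY_OP + → 8 + 9 = 17. Stack: [17]
STORE_FAST p → p=17. Stack: []
LOAD_FAST a → push 8. Stack: [8]
LOAD_CONST → push 4. Stack: [8, 4]
BINARY_OP - → 8 - 4 = 4. Stack: [4]
STORE_FAST v → v=4. Stack: []
LOAD_FAST_LOAD_FAST a,s → push 8,1. Stack: [8, 1]
BINARY_OP // → 8 // 1 = 8. Stack: [8]
LOAD_CONST → push 4. Stack: [8, 4]
BINARY_OP >> → 8 >> 4 = 0. Stack: [0]
STORE_FAST s → s=0. Stack: []
LOAD_FAST s → push 0. Stack: [0]
RETURN_VALUE → return 0.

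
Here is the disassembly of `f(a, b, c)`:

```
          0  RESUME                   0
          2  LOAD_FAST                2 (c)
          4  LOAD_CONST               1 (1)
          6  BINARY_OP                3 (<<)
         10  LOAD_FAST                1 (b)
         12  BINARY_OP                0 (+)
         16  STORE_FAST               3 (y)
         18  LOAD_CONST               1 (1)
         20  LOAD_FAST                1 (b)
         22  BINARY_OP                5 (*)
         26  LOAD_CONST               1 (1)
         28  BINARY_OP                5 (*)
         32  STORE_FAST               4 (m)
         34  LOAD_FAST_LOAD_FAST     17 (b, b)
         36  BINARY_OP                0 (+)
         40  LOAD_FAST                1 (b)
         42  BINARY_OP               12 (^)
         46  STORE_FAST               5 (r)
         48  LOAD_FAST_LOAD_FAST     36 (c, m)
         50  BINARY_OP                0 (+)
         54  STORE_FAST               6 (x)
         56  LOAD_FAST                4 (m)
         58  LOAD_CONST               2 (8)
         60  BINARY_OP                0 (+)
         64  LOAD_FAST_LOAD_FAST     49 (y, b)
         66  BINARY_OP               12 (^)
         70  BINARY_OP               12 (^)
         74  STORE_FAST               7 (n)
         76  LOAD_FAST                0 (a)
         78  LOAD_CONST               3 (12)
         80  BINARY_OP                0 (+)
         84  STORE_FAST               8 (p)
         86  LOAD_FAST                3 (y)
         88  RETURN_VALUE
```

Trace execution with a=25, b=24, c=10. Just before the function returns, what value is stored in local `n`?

20

LOAD_FAST c → push 10. Stack: [10]
LOAD_CONST → push 1. Stack: [10, 1]
BINARY_OP << → 10 << 1 = 20. Stack: [20]
LOAD_FAST b → push 24. Stack: [20, 24]
BINARY_OP + → 20 + 24 = 44. Stack: [44]
STORE_FAST y → y=44. Stack: []
LOAD_CONST → push 1. Stack: [1]
LOAD_FAST b → push 24. Stack: [1, 24]
BINARY_OP * → 1 * 24 = 24. Stack: [24]
LOAD_CONST → push 1. Stack: [24, 1]
BINARY_OP * → 24 * 1 = 24. Stack: [24]
STORE_FAST m → m=24. Stack: []
LOAD_FAST_LOAD_FAST b,b → push 24,24. Stack: [24, 24]
BINARY_OP + → 24 + 24 = 48. Stack: [48]
LOAD_FAST b → push 24. Stack: [48, 24]
BINARY_OP ^ → 48 ^ 24 = 40. Stack: [40]
STORE_FAST r → r=40. Stack: []
LOAD_FAST_LOAD_FAST c,m → push 10,24. Stack: [10, 24]
BINARY_OP + → 10 + 24 = 34. Stack: [34]
STORE_FAST x → x=34. Stack: []
LOAD_FAST m → push 24. Stack: [24]
LOAD_CONST → push 8. Stack: [24, 8]
BINARY_OP + → 24 + 8 = 32. Stack: [32]
LOAD_FAST_LOAD_FAST y,b → push 44,24. Stack: [32, 44, 24]
BINARY_OP ^ → 44 ^ 24 = 52. Stack: [32, 52]
BINARY_OP ^ → 32 ^ 52 = 20. Stack: [20]
STORE_FAST n → n=20. Stack: []
LOAD_FAST a → push 25. Stack: [25]
LOAD_CONST → push 12. Stack: [25, 12]
BINARY_OP + → 25 + 12 = 37. Stack: [37]
STORE_FAST p → p=37. Stack: []
LOAD_FAST y → push 44. Stack: [44]
RETURN_VALUE → return 44.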